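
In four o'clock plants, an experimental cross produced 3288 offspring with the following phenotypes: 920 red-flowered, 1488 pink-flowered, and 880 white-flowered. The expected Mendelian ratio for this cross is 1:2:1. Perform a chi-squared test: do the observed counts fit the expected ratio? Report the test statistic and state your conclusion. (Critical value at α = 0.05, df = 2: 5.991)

Total ratio parts = 4. Expected numbers out of 3288:
  red-flowered: 3288 × 1/4 = 822
  pink-flowered: 3288 × 2/4 = 1644
  white-flowered: 3288 × 1/4 = 822
χ² = Σ (O − E)² / E
  red-flowered: (920 − 822)² / 822 = 11.6837
  pink-flowered: (1488 − 1644)² / 1644 = 14.8029
  white-flowered: (880 − 822)² / 822 = 4.0925
χ² = 11.6837 + 14.8029 + 4.0925 = 30.5791 ≈ 30.579
Degrees of freedom = 3 − 1 = 2; critical value at α = 0.05 is 5.991.
Since 30.579 > 5.991, we reject the null hypothesis — the data do not fit the 1:2:1 ratio.

30.579; not consistent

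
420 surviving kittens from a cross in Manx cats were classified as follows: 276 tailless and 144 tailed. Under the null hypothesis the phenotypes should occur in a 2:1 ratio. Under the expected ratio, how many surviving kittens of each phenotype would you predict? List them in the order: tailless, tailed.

280, 140

Total ratio parts = 3. Expected numbers out of 420:
  tailless: 420 × 2/3 = 280
  tailed: 420 × 1/3 = 140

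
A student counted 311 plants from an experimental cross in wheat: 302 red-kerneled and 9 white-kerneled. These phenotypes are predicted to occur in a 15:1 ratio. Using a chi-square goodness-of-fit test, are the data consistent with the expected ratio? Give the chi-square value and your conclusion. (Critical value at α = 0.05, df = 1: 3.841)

5.978; not consistent

Under the 15:1 hypothesis (Σ ratio = 16, N = 311):
  red-kerneled: 311 × 15/16 = 291.5625
  white-kerneled: 311 × 1/16 = 19.4375
χ² = Σ (O − E)² / E
  red-kerneled: (302 − 291.5625)² / 291.5625 = 0.3736
  white-kerneled: (9 − 19.4375)² / 19.4375 = 5.6047
χ² = 0.3736 + 5.6047 = 5.9783 ≈ 5.978
Degrees of freedom = 2 − 1 = 1; critical value at α = 0.05 is 3.841.
Since 5.978 > 3.841, we reject the null hypothesis — the data do not fit the 15:1 ratio.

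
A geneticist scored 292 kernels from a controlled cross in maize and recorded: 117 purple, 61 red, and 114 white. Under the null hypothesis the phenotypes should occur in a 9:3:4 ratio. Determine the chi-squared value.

Expected counts for N = 292 under a 9:3:4 ratio (total parts = 16):
  purple: 292 × 9/16 = 164.25
  red: 292 × 3/16 = 54.75
  white: 292 × 4/16 = 73
χ² = Σ (O − E)² / E
  purple: (117 − 164.25)² / 164.25 = 13.5925
  red: (61 − 54.75)² / 54.75 = 0.7135
  white: (114 − 73)² / 73 = 23.0274
χ² = 13.5925 + 0.7135 + 23.0274 = 37.3334 ≈ 37.333

37.333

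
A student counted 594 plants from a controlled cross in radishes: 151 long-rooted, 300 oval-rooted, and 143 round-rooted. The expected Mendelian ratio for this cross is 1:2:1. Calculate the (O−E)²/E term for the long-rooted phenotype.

The 1:2:1 ratio has 4 parts, so with N = 594 the expected counts are:
  long-rooted: 594 × 1/4 = 148.5
  oval-rooted: 594 × 2/4 = 297
  round-rooted: 594 × 1/4 = 148.5
Contribution of long-rooted: (151 − 148.5)² / 148.5 = 0.0421

0.042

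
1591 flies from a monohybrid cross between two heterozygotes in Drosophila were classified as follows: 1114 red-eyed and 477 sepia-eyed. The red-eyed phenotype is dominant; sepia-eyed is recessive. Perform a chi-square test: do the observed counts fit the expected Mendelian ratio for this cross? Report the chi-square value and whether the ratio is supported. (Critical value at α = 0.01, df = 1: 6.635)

For a monohybrid cross between heterozygotes with complete dominance, the expected phenotypic ratio is 3:1.
Total ratio parts = 4. Expected numbers out of 1591:
  red-eyed: 1591 × 3/4 = 1193.25
  sepia-eyed: 1591 × 1/4 = 397.75
χ² = Σ (O − E)² / E
  red-eyed: (1114 − 1193.25)² / 1193.25 = 5.2634
  sepia-eyed: (477 − 397.75)² / 397.75 = 15.7902
χ² = 5.2634 + 15.7902 = 21.0536 ≈ 21.054
Degrees of freedom = 2 − 1 = 1; critical value at α = 0.01 is 6.635.
Since 21.054 > 6.635, we reject the null hypothesis — the data do not fit the 3:1 ratio.

21.054; not consistent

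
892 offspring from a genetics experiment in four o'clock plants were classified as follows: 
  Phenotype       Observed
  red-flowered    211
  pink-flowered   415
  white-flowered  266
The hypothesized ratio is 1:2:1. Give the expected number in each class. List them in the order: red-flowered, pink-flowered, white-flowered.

The 1:2:1 ratio has 4 parts, so with N = 892 the expected counts are:
  red-flowered: 892 × 1/4 = 223
  pink-flowered: 892 × 2/4 = 446
  white-flowered: 892 × 1/4 = 223

223, 446, 223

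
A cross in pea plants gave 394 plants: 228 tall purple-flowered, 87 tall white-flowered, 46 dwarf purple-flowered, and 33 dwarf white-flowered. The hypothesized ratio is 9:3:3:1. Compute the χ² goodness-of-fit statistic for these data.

15.882

Expected counts for N = 394 under a 9:3:3:1 ratio (total parts = 16):
  tall purple-flowered: 394 × 9/16 = 221.625
  tall white-flowered: 394 × 3/16 = 73.875
  dwarf purple-flowered: 394 × 3/16 = 73.875
  dwarf white-flowered: 394 × 1/16 = 24.625
χ² = Σ (O − E)² / E
  tall purple-flowered: (228 − 221.625)² / 221.625 = 0.1834
  tall white-flowered: (87 − 73.875)² / 73.875 = 2.3319
  dwarf purple-flowered: (46 − 73.875)² / 73.875 = 10.5180
  dwarf white-flowered: (33 − 24.625)² / 24.625 = 2.8484
χ² = 0.1834 + 2.3319 + 10.5180 + 2.8484 = 15.8817 ≈ 15.882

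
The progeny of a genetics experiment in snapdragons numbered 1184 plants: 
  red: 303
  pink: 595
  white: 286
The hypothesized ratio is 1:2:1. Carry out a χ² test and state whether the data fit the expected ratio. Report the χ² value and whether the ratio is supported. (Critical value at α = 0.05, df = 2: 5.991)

0.519; consistent

The 1:2:1 ratio has 4 parts, so with N = 1184 the expected counts are:
  red: 1184 × 1/4 = 296
  pink: 1184 × 2/4 = 592
  white: 1184 × 1/4 = 296
χ² = Σ (O − E)² / E
  red: (303 − 296)² / 296 = 0.1655
  pink: (595 − 592)² / 592 = 0.0152
  white: (286 − 296)² / 296 = 0.3378
χ² = 0.1655 + 0.0152 + 0.3378 = 0.5185 ≈ 0.519
Degrees of freedom = 3 − 1 = 2; critical value at α = 0.05 is 5.991.
Since 0.519 < 5.991, we fail to reject the null hypothesis — the data are consistent with the 1:2:1 ratio.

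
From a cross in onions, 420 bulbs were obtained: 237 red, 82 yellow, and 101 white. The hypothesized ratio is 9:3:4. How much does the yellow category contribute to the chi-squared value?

0.134

Under the 9:3:4 hypothesis (Σ ratio = 16, N = 420):
  red: 420 × 9/16 = 236.25
  yellow: 420 × 3/16 = 78.75
  white: 420 × 4/16 = 105
Contribution of yellow: (82 − 78.75)² / 78.75 = 0.1341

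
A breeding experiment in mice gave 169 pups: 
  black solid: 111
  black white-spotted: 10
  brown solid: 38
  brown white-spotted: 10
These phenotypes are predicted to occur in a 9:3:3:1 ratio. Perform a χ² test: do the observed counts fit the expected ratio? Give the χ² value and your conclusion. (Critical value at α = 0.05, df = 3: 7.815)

18.803; not consistent

Total ratio parts = 16. Expected numbers out of 169:
  black solid: 169 × 9/16 = 95.0625
  black white-spotted: 169 × 3/16 = 31.6875
  brown solid: 169 × 3/16 = 31.6875
  brown white-spotted: 169 × 1/16 = 10.5625
χ² = Σ (O − E)² / E
  black solid: (111 − 95.0625)² / 95.0625 = 2.6720
  black white-spotted: (10 − 31.6875)² / 31.6875 = 14.8433
  brown solid: (38 − 31.6875)² / 31.6875 = 1.2575
  brown white-spotted: (10 − 10.5625)² / 10.5625 = 0.0300
χ² = 2.6720 + 14.8433 + 1.2575 + 0.0300 = 18.8028 ≈ 18.803
Degrees of freedom = 4 − 1 = 3; critical value at α = 0.05 is 7.815.
Since 18.803 > 7.815, we reject the null hypothesis — the data do not fit the 9:3:3:1 ratio.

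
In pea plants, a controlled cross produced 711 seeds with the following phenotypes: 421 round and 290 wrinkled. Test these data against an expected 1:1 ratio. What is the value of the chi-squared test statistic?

24.136

Under the 1:1 hypothesis (Σ ratio = 2, N = 711):
  round: 711 × 1/2 = 355.5
  wrinkled: 711 × 1/2 = 355.5
χ² = Σ (O − E)² / E
  round: (421 − 355.5)² / 355.5 = 12.0682
  wrinkled: (290 − 355.5)² / 355.5 = 12.0682
χ² = 12.0682 + 12.0682 = 24.1364 ≈ 24.136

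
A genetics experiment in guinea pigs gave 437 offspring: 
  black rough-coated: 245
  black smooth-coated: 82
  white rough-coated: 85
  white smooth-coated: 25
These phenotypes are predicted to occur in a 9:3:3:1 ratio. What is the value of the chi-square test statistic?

0.313

The 9:3:3:1 ratio has 16 parts, so with N = 437 the expected counts are:
  black rough-coated: 437 × 9/16 = 245.8125
  black smooth-coated: 437 × 3/16 = 81.9375
  white rough-coated: 437 × 3/16 = 81.9375
  white smooth-coated: 437 × 1/16 = 27.3125
χ² = Σ (O − E)² / E
  black rough-coated: (245 − 245.8125)² / 245.8125 = 0.0027
  black smooth-coated: (82 − 81.9375)² / 81.9375 = 0.0000
  white rough-coated: (85 − 81.9375)² / 81.9375 = 0.1145
  white smooth-coated: (25 − 27.3125)² / 27.3125 = 0.1958
χ² = 0.0027 + 0.0000 + 0.1145 + 0.1958 = 0.313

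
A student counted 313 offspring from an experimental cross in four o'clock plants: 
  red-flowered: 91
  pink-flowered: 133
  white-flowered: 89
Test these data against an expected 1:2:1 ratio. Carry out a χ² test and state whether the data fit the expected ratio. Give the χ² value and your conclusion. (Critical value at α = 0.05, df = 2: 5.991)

7.083; not consistent

Under the 1:2:1 hypothesis (Σ ratio = 4, N = 313):
  red-flowered: 313 × 1/4 = 78.25
  pink-flowered: 313 × 2/4 = 156.5
  white-flowered: 313 × 1/4 = 78.25
χ² = Σ (O − E)² / E
  red-flowered: (91 − 78.25)² / 78.25 = 2.0775
  pink-flowered: (133 − 156.5)² / 156.5 = 3.5288
  white-flowered: (89 − 78.25)² / 78.25 = 1.4768
χ² = 2.0775 + 3.5288 + 1.4768 = 7.0831 ≈ 7.083
Degrees of freedom = 3 − 1 = 2; critical value at α = 0.05 is 5.991.
Since 7.083 > 5.991, we reject the null hypothesis — the data do not fit the 1:2:1 ratio.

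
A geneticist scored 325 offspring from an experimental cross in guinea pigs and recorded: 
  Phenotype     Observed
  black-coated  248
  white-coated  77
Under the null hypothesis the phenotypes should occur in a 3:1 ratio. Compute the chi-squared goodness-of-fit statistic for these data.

0.296

Under the 3:1 hypothesis (Σ ratio = 4, N = 325):
  black-coated: 325 × 3/4 = 243.75
  white-coated: 325 × 1/4 = 81.25
χ² = Σ (O − E)² / E
  black-coated: (248 − 243.75)² / 243.75 = 0.0741
  white-coated: (77 − 81.25)² / 81.25 = 0.2223
χ² = 0.0741 + 0.2223 = 0.2964 ≈ 0.296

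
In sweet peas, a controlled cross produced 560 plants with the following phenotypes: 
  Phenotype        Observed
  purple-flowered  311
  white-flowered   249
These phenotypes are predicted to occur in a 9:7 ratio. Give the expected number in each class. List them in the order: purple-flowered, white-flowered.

Expected counts for N = 560 under a 9:7 ratio (total parts = 16):
  purple-flowered: 560 × 9/16 = 315
  white-flowered: 560 × 7/16 = 245

315, 245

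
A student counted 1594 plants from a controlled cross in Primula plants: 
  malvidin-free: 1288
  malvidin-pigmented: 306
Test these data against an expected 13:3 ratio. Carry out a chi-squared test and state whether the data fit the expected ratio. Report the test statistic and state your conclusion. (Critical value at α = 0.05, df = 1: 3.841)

Under the 13:3 hypothesis (Σ ratio = 16, N = 1594):
  malvidin-free: 1594 × 13/16 = 1295.125
  malvidin-pigmented: 1594 × 3/16 = 298.875
χ² = Σ (O − E)² / E
  malvidin-free: (1288 − 1295.125)² / 1295.125 = 0.0392
  malvidin-pigmented: (306 − 298.875)² / 298.875 = 0.1699
χ² = 0.0392 + 0.1699 = 0.2091 ≈ 0.209
Degrees of freedom = 2 − 1 = 1; critical value at α = 0.05 is 3.841.
Since 0.209 < 3.841, we fail to reject the null hypothesis — the data are consistent with the 13:3 ratio.

0.209; consistent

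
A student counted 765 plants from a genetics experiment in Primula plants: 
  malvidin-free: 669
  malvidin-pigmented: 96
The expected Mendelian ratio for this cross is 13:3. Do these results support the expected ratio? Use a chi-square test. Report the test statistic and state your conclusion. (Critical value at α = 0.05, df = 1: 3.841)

Expected counts for N = 765 under a 13:3 ratio (total parts = 16):
  malvidin-free: 765 × 13/16 = 621.5625
  malvidin-pigmented: 765 × 3/16 = 143.4375
χ² = Σ (O − E)² / E
  malvidin-free: (669 − 621.5625)² / 621.5625 = 3.6204
  malvidin-pigmented: (96 − 143.4375)² / 143.4375 = 15.6885
χ² = 3.6204 + 15.6885 = 19.3089 ≈ 19.309
Degrees of freedom = 2 − 1 = 1; critical value at α = 0.05 is 3.841.
Since 19.309 > 3.841, we reject the null hypothesis — the data do not fit the 13:3 ratio.

19.309; not consistent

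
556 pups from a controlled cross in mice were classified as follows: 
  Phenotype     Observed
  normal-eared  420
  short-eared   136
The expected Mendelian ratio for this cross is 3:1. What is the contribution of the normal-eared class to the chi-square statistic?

Total ratio parts = 4. Expected numbers out of 556:
  normal-eared: 556 × 3/4 = 417
  short-eared: 556 × 1/4 = 139
Contribution of normal-eared: (420 − 417)² / 417 = 0.0216

0.022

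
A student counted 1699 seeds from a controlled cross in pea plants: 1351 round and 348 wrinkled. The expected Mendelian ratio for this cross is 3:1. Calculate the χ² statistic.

Under the 3:1 hypothesis (Σ ratio = 4, N = 1699):
  round: 1699 × 3/4 = 1274.25
  wrinkled: 1699 × 1/4 = 424.75
χ² = Σ (O − E)² / E
  round: (1351 − 1274.25)² / 1274.25 = 4.6228
  wrinkled: (348 − 424.75)² / 424.75 = 13.8683
χ² = 4.6228 + 13.8683 = 18.4911 ≈ 18.491

18.491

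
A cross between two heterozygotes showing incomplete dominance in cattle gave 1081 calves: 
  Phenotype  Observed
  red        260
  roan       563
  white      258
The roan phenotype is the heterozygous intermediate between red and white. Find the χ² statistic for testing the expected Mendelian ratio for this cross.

1.881

With incomplete dominance, a heterozygote × heterozygote cross gives a 1:2:1 phenotypic ratio.
Under the 1:2:1 hypothesis (Σ ratio = 4, N = 1081):
  red: 1081 × 1/4 = 270.25
  roan: 1081 × 2/4 = 540.5
  white: 1081 × 1/4 = 270.25
χ² = Σ (O − E)² / E
  red: (260 − 270.25)² / 270.25 = 0.3888
  roan: (563 − 540.5)² / 540.5 = 0.9366
  white: (258 − 270.25)² / 270.25 = 0.5553
χ² = 0.3888 + 0.9366 + 0.5553 = 1.8807 ≈ 1.881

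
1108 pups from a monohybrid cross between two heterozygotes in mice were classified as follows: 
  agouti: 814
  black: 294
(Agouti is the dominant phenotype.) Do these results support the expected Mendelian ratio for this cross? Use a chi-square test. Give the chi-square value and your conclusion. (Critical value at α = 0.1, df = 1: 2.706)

1.391; consistent

For a monohybrid cross between heterozygotes with complete dominance, the expected phenotypic ratio is 3:1.
The 3:1 ratio has 4 parts, so with N = 1108 the expected counts are:
  agouti: 1108 × 3/4 = 831
  black: 1108 × 1/4 = 277
χ² = Σ (O − E)² / E
  agouti: (814 − 831)² / 831 = 0.3478
  black: (294 − 277)² / 277 = 1.0433
χ² = 0.3478 + 1.0433 = 1.3911 ≈ 1.391
Degrees of freedom = 2 − 1 = 1; critical value at α = 0.1 is 2.706.
Since 1.391 < 2.706, we fail to reject the null hypothesis — the data are consistent with the 3:1 ratio.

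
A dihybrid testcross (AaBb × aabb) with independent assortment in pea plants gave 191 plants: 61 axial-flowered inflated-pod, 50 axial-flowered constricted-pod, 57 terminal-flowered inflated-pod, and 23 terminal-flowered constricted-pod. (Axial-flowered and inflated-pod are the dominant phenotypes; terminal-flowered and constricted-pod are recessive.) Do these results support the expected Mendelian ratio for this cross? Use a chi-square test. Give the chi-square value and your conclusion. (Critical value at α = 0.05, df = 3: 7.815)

18.403; not consistent

A dihybrid testcross with independent assortment gives a 1:1:1:1 ratio.
Expected counts for N = 191 under a 1:1:1:1 ratio (total parts = 4):
  axial-flowered inflated-pod: 191 × 1/4 = 47.75
  axial-flowered constricted-pod: 191 × 1/4 = 47.75
  terminal-flowered inflated-pod: 191 × 1/4 = 47.75
  terminal-flowered constricted-pod: 191 × 1/4 = 47.75
χ² = Σ (O − E)² / E
  axial-flowered inflated-pod: (61 − 47.75)² / 47.75 = 3.6767
  axial-flowered constricted-pod: (50 − 47.75)² / 47.75 = 0.1060
  terminal-flowered inflated-pod: (57 − 47.75)² / 47.75 = 1.7919
  terminal-flowered constricted-pod: (23 − 47.75)² / 47.75 = 12.8285
χ² = 3.6767 + 0.1060 + 1.7919 + 12.8285 = 18.4031 ≈ 18.403
Degrees of freedom = 4 − 1 = 3; critical value at α = 0.05 is 7.815.
Since 18.403 > 7.815, we reject the null hypothesis — the data do not fit the 1:1:1:1 ratio.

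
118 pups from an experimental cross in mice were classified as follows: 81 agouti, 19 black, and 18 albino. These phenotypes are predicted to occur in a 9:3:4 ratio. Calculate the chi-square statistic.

Under the 9:3:4 hypothesis (Σ ratio = 16, N = 118):
  agouti: 118 × 9/16 = 66.375
  black: 118 × 3/16 = 22.125
  albino: 118 × 4/16 = 29.5
χ² = Σ (O − E)² / E
  agouti: (81 − 66.375)² / 66.375 = 3.2225
  black: (19 − 22.125)² / 22.125 = 0.4414
  albino: (18 − 29.5)² / 29.5 = 4.4831
χ² = 3.2225 + 0.4414 + 4.4831 = 8.147

8.147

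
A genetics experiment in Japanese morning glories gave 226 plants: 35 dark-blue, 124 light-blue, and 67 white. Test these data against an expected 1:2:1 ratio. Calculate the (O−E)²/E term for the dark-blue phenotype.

Total ratio parts = 4. Expected numbers out of 226:
  dark-blue: 226 × 1/4 = 56.5
  light-blue: 226 × 2/4 = 113
  white: 226 × 1/4 = 56.5
Contribution of dark-blue: (35 − 56.5)² / 56.5 = 8.1814

8.181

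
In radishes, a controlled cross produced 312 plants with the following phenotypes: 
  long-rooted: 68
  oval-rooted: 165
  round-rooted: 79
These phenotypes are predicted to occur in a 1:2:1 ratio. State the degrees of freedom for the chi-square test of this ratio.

2

A goodness-of-fit test with 3 phenotype classes has df = 3 − 1 = 2.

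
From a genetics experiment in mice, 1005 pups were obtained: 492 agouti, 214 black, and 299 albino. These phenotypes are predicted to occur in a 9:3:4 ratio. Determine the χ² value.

22.050

Under the 9:3:4 hypothesis (Σ ratio = 16, N = 1005):
  agouti: 1005 × 9/16 = 565.3125
  black: 1005 × 3/16 = 188.4375
  albino: 1005 × 4/16 = 251.25
χ² = Σ (O − E)² / E
  agouti: (492 − 565.3125)² / 565.3125 = 9.5075
  black: (214 − 188.4375)² / 188.4375 = 3.4677
  albino: (299 − 251.25)² / 251.25 = 9.0749
χ² = 9.5075 + 3.4677 + 9.0749 = 22.0501 ≈ 22.050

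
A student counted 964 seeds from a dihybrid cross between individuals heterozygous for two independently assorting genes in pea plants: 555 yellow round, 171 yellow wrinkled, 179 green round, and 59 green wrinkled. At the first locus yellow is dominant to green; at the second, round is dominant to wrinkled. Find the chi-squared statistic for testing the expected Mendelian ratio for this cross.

A dihybrid F₂ with independent assortment and complete dominance at both loci gives a 9:3:3:1 phenotypic ratio.
Expected counts for N = 964 under a 9:3:3:1 ratio (total parts = 16):
  yellow round: 964 × 9/16 = 542.25
  yellow wrinkled: 964 × 3/16 = 180.75
  green round: 964 × 3/16 = 180.75
  green wrinkled: 964 × 1/16 = 60.25
χ² = Σ (O − E)² / E
  yellow round: (555 − 542.25)² / 542.25 = 0.2998
  yellow wrinkled: (171 − 180.75)² / 180.75 = 0.5259
  green round: (179 − 180.75)² / 180.75 = 0.0169
  green wrinkled: (59 − 60.25)² / 60.25 = 0.0259
χ² = 0.2998 + 0.5259 + 0.0169 + 0.0259 = 0.8685 ≈ 0.869

0.869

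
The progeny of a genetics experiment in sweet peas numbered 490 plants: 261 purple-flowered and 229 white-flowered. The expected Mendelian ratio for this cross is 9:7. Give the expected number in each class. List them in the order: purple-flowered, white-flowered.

Expected counts for N = 490 under a 9:7 ratio (total parts = 16):
  purple-flowered: 490 × 9/16 = 275.625
  white-flowered: 490 × 7/16 = 214.375

275.625, 214.375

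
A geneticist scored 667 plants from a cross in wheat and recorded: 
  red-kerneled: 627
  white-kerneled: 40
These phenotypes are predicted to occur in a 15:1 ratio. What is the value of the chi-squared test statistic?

Under the 15:1 hypothesis (Σ ratio = 16, N = 667):
  red-kerneled: 667 × 15/16 = 625.3125
  white-kerneled: 667 × 1/16 = 41.6875
χ² = Σ (O − E)² / E
  red-kerneled: (627 − 625.3125)² / 625.3125 = 0.0046
  white-kerneled: (40 − 41.6875)² / 41.6875 = 0.0683
χ² = 0.0046 + 0.0683 = 0.0729 ≈ 0.073

0.073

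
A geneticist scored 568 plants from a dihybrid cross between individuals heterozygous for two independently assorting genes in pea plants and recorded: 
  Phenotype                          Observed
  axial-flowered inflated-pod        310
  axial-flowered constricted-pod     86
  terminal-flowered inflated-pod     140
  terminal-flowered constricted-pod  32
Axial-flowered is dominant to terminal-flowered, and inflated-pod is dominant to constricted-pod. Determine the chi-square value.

15.111

A dihybrid F₂ with independent assortment and complete dominance at both loci gives a 9:3:3:1 phenotypic ratio.
Expected counts for N = 568 under a 9:3:3:1 ratio (total parts = 16):
  axial-flowered inflated-pod: 568 × 9/16 = 319.5
  axial-flowered constricted-pod: 568 × 3/16 = 106.5
  terminal-flowered inflated-pod: 568 × 3/16 = 106.5
  terminal-flowered constricted-pod: 568 × 1/16 = 35.5
χ² = Σ (O − E)² / E
  axial-flowered inflated-pod: (310 − 319.5)² / 319.5 = 0.2825
  axial-flowered constricted-pod: (86 − 106.5)² / 106.5 = 3.9460
  terminal-flowered inflated-pod: (140 − 106.5)² / 106.5 = 10.5376
  terminal-flowered constricted-pod: (32 − 35.5)² / 35.5 = 0.3451
χ² = 0.2825 + 3.9460 + 10.5376 + 0.3451 = 15.1112 ≈ 15.111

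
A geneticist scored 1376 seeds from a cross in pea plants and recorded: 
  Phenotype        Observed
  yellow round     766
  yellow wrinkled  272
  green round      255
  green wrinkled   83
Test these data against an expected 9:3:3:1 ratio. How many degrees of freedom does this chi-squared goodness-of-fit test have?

A goodness-of-fit test with 4 phenotype classes has df = 4 − 1 = 3.

3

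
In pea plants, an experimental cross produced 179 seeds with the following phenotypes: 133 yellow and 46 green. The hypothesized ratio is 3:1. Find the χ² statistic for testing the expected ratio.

Expected counts for N = 179 under a 3:1 ratio (total parts = 4):
  yellow: 179 × 3/4 = 134.25
  green: 179 × 1/4 = 44.75
χ² = Σ (O − E)² / E
  yellow: (133 − 134.25)² / 134.25 = 0.0116
  green: (46 − 44.75)² / 44.75 = 0.0349
χ² = 0.0116 + 0.0349 = 0.0465 ≈ 0.047

0.047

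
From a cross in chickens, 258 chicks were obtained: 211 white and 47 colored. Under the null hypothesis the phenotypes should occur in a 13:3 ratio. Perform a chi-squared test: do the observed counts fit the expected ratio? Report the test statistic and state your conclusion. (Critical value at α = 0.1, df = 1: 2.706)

0.048; consistent

Expected counts for N = 258 under a 13:3 ratio (total parts = 16):
  white: 258 × 13/16 = 209.625
  colored: 258 × 3/16 = 48.375
χ² = Σ (O − E)² / E
  white: (211 − 209.625)² / 209.625 = 0.0090
  colored: (47 − 48.375)² / 48.375 = 0.0391
χ² = 0.0090 + 0.0391 = 0.0481 ≈ 0.048
Degrees of freedom = 2 − 1 = 1; critical value at α = 0.1 is 2.706.
Since 0.048 < 2.706, we fail to reject the null hypothesis — the data are consistent with the 13:3 ratio.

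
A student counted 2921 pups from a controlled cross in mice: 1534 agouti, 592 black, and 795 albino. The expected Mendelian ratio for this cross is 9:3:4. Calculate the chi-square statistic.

16.566

The 9:3:4 ratio has 16 parts, so with N = 2921 the expected counts are:
  agouti: 2921 × 9/16 = 1643.0625
  black: 2921 × 3/16 = 547.6875
  albino: 2921 × 4/16 = 730.25
χ² = Σ (O − E)² / E
  agouti: (1534 − 1643.0625)² / 1643.0625 = 7.2393
  black: (592 − 547.6875)² / 547.6875 = 3.5853
  albino: (795 − 730.25)² / 730.25 = 5.7413
χ² = 7.2393 + 3.5853 + 5.7413 = 16.5659 ≈ 16.566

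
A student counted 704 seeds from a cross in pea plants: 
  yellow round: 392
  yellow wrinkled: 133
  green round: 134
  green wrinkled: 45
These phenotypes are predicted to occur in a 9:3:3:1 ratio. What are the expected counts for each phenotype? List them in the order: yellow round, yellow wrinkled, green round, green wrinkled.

396, 132, 132, 44

Under the 9:3:3:1 hypothesis (Σ ratio = 16, N = 704):
  yellow round: 704 × 9/16 = 396
  yellow wrinkled: 704 × 3/16 = 132
  green round: 704 × 3/16 = 132
  green wrinkled: 704 × 1/16 = 44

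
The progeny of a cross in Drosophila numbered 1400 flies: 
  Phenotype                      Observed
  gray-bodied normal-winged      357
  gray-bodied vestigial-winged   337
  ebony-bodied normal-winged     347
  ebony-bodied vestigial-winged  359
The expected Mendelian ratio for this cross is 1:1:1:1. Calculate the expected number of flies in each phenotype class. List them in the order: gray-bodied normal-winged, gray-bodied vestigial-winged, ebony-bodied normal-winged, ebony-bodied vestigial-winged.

The 1:1:1:1 ratio has 4 parts, so with N = 1400 the expected counts are:
  gray-bodied normal-winged: 1400 × 1/4 = 350
  gray-bodied vestigial-winged: 1400 × 1/4 = 350
  ebony-bodied normal-winged: 1400 × 1/4 = 350
  ebony-bodied vestigial-winged: 1400 × 1/4 = 350

350, 350, 350, 350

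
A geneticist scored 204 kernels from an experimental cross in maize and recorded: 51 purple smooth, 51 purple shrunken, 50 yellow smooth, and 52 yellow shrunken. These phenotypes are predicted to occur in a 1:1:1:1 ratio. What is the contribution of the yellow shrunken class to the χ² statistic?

The 1:1:1:1 ratio has 4 parts, so with N = 204 the expected counts are:
  purple smooth: 204 × 1/4 = 51
  purple shrunken: 204 × 1/4 = 51
  yellow smooth: 204 × 1/4 = 51
  yellow shrunken: 204 × 1/4 = 51
Contribution of yellow shrunken: (52 − 51)² / 51 = 0.0196

0.020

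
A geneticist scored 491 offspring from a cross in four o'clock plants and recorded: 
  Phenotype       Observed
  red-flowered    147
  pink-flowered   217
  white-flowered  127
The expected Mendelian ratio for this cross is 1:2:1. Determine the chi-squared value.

8.246

Total ratio parts = 4. Expected numbers out of 491:
  red-flowered: 491 × 1/4 = 122.75
  pink-flowered: 491 × 2/4 = 245.5
  white-flowered: 491 × 1/4 = 122.75
χ² = Σ (O − E)² / E
  red-flowered: (147 − 122.75)² / 122.75 = 4.7907
  pink-flowered: (217 − 245.5)² / 245.5 = 3.3086
  white-flowered: (127 − 122.75)² / 122.75 = 0.1471
χ² = 4.7907 + 3.3086 + 0.1471 = 8.2464 ≈ 8.246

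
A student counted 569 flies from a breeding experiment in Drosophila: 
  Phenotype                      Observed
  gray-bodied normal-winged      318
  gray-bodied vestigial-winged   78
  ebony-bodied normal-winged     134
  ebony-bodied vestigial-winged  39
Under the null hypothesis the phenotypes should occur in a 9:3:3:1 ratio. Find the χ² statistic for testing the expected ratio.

The 9:3:3:1 ratio has 16 parts, so with N = 569 the expected counts are:
  gray-bodied normal-winged: 569 × 9/16 = 320.0625
  gray-bodied vestigial-winged: 569 × 3/16 = 106.6875
  ebony-bodied normal-winged: 569 × 3/16 = 106.6875
  ebony-bodied vestigial-winged: 569 × 1/16 = 35.5625
χ² = Σ (O − E)² / E
  gray-bodied normal-winged: (318 − 320.0625)² / 320.0625 = 0.0133
  gray-bodied vestigial-winged: (78 − 106.6875)² / 106.6875 = 7.7139
  ebony-bodied normal-winged: (134 − 106.6875)² / 106.6875 = 6.9921
  ebony-bodied vestigial-winged: (39 − 35.5625)² / 35.5625 = 0.3323
χ² = 0.0133 + 7.7139 + 6.9921 + 0.3323 = 15.0516 ≈ 15.052

15.052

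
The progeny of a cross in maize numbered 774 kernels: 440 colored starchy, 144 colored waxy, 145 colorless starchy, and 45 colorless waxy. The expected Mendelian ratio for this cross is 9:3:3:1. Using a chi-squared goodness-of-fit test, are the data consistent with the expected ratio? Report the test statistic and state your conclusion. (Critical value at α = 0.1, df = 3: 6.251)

0.293; consistent

The 9:3:3:1 ratio has 16 parts, so with N = 774 the expected counts are:
  colored starchy: 774 × 9/16 = 435.375
  colored waxy: 774 × 3/16 = 145.125
  colorless starchy: 774 × 3/16 = 145.125
  colorless waxy: 774 × 1/16 = 48.375
χ² = Σ (O − E)² / E
  colored starchy: (440 − 435.375)² / 435.375 = 0.0491
  colored waxy: (144 − 145.125)² / 145.125 = 0.0087
  colorless starchy: (145 − 145.125)² / 145.125 = 0.0001
  colorless waxy: (45 − 48.375)² / 48.375 = 0.2355
χ² = 0.0491 + 0.0087 + 0.0001 + 0.2355 = 0.2934 ≈ 0.293
Degrees of freedom = 4 − 1 = 3; critical value at α = 0.1 is 6.251.
Since 0.293 < 6.251, we fail to reject the null hypothesis — the data are consistent with the 9:3:3:1 ratio.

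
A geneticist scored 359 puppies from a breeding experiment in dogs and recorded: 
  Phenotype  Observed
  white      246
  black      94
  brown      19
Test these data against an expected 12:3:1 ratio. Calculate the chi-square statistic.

Total ratio parts = 16. Expected numbers out of 359:
  white: 359 × 12/16 = 269.25
  black: 359 × 3/16 = 67.3125
  brown: 359 × 1/16 = 22.4375
χ² = Σ (O − E)² / E
  white: (246 − 269.25)² / 269.25 = 2.0077
  black: (94 − 67.3125)² / 67.3125 = 10.5808
  brown: (19 − 22.4375)² / 22.4375 = 0.5266
χ² = 2.0077 + 10.5808 + 0.5266 = 13.1151 ≈ 13.115

13.115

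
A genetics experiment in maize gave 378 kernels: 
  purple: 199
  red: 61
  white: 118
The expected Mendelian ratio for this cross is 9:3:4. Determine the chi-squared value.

Total ratio parts = 16. Expected numbers out of 378:
  purple: 378 × 9/16 = 212.625
  red: 378 × 3/16 = 70.875
  white: 378 × 4/16 = 94.5
χ² = Σ (O − E)² / E
  purple: (199 − 212.625)² / 212.625 = 0.8731
  red: (61 − 70.875)² / 70.875 = 1.3759
  white: (118 − 94.5)² / 94.5 = 5.8439
χ² = 0.8731 + 1.3759 + 5.8439 = 8.0929 ≈ 8.093

8.093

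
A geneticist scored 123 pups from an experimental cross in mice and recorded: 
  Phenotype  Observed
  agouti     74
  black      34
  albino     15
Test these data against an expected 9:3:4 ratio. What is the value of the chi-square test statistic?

13.589

Under the 9:3:4 hypothesis (Σ ratio = 16, N = 123):
  agouti: 123 × 9/16 = 69.1875
  black: 123 × 3/16 = 23.0625
  albino: 123 × 4/16 = 30.75
χ² = Σ (O − E)² / E
  agouti: (74 − 69.1875)² / 69.1875 = 0.3347
  black: (34 − 23.0625)² / 23.0625 = 5.1872
  albino: (15 − 30.75)² / 30.75 = 8.0671
χ² = 0.3347 + 5.1872 + 8.0671 = 13.589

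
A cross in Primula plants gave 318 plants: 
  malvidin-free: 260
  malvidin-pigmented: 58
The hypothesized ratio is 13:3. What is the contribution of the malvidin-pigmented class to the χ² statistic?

0.044

Under the 13:3 hypothesis (Σ ratio = 16, N = 318):
  malvidin-free: 318 × 13/16 = 258.375
  malvidin-pigmented: 318 × 3/16 = 59.625
Contribution of malvidin-pigmented: (58 − 59.625)² / 59.625 = 0.0443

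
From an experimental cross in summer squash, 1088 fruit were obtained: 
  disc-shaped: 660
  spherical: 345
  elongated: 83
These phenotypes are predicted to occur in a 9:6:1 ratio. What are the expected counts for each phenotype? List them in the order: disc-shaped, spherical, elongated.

612, 408, 68

Under the 9:6:1 hypothesis (Σ ratio = 16, N = 1088):
  disc-shaped: 1088 × 9/16 = 612
  spherical: 1088 × 6/16 = 408
  elongated: 1088 × 1/16 = 68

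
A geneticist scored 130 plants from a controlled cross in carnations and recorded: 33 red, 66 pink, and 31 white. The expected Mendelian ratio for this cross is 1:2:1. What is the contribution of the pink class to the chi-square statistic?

0.015

Expected counts for N = 130 under a 1:2:1 ratio (total parts = 4):
  red: 130 × 1/4 = 32.5
  pink: 130 × 2/4 = 65
  white: 130 × 1/4 = 32.5
Contribution of pink: (66 − 65)² / 65 = 0.0154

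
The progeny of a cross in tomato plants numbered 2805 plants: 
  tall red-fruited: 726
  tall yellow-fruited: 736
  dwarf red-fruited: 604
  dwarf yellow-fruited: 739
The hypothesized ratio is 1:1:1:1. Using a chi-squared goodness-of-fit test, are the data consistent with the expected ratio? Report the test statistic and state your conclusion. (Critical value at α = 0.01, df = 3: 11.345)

Total ratio parts = 4. Expected numbers out of 2805:
  tall red-fruited: 2805 × 1/4 = 701.25
  tall yellow-fruited: 2805 × 1/4 = 701.25
  dwarf red-fruited: 2805 × 1/4 = 701.25
  dwarf yellow-fruited: 2805 × 1/4 = 701.25
χ² = Σ (O − E)² / E
  tall red-fruited: (726 − 701.25)² / 701.25 = 0.8735
  tall yellow-fruited: (736 − 701.25)² / 701.25 = 1.7220
  dwarf red-fruited: (604 − 701.25)² / 701.25 = 13.4867
  dwarf yellow-fruited: (739 − 701.25)² / 701.25 = 2.0322
χ² = 0.8735 + 1.7220 + 13.4867 + 2.0322 = 18.1144 ≈ 18.114
Degrees of freedom = 4 − 1 = 3; critical value at α = 0.01 is 11.345.
Since 18.114 > 11.345, we reject the null hypothesis — the data do not fit the 1:1:1:1 ratio.

18.114; not consistent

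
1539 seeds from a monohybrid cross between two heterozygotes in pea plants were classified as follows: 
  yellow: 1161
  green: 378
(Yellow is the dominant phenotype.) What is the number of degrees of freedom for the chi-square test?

1

For a monohybrid cross between heterozygotes with complete dominance, the expected phenotypic ratio is 3:1.
A goodness-of-fit test with 2 phenotype classes has df = 2 − 1 = 1.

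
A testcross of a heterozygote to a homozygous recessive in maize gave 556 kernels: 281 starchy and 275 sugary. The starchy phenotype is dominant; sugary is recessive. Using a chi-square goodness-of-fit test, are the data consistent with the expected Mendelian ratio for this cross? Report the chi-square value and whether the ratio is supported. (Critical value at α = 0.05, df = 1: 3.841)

0.065; consistent

A testcross of a heterozygote (Aa × aa) gives a 1:1 phenotypic ratio.
Under the 1:1 hypothesis (Σ ratio = 2, N = 556):
  starchy: 556 × 1/2 = 278
  sugary: 556 × 1/2 = 278
χ² = Σ (O − E)² / E
  starchy: (281 − 278)² / 278 = 0.0324
  sugary: (275 − 278)² / 278 = 0.0324
χ² = 0.0324 + 0.0324 = 0.0648 ≈ 0.065
Degrees of freedom = 2 − 1 = 1; critical value at α = 0.05 is 3.841.
Since 0.065 < 3.841, we fail to reject the null hypothesis — the data are consistent with the 1:1 ratio.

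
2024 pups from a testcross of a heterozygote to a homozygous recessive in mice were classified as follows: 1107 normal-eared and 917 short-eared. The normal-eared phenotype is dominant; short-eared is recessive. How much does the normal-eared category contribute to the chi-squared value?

A testcross of a heterozygote (Aa × aa) gives a 1:1 phenotypic ratio.
The 1:1 ratio has 2 parts, so with N = 2024 the expected counts are:
  normal-eared: 2024 × 1/2 = 1012
  short-eared: 2024 × 1/2 = 1012
Contribution of normal-eared: (1107 − 1012)² / 1012 = 8.9180

8.918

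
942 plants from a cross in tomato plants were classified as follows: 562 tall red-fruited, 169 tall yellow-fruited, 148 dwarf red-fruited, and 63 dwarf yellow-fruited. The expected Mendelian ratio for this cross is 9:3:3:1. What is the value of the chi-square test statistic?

Under the 9:3:3:1 hypothesis (Σ ratio = 16, N = 942):
  tall red-fruited: 942 × 9/16 = 529.875
  tall yellow-fruited: 942 × 3/16 = 176.625
  dwarf red-fruited: 942 × 3/16 = 176.625
  dwarf yellow-fruited: 942 × 1/16 = 58.875
χ² = Σ (O − E)² / E
  tall red-fruited: (562 − 529.875)² / 529.875 = 1.9477
  tall yellow-fruited: (169 − 176.625)² / 176.625 = 0.3292
  dwarf red-fruited: (148 − 176.625)² / 176.625 = 4.6392
  dwarf yellow-fruited: (63 − 58.875)² / 58.875 = 0.2890
χ² = 1.9477 + 0.3292 + 4.6392 + 0.2890 = 7.2051 ≈ 7.205

7.205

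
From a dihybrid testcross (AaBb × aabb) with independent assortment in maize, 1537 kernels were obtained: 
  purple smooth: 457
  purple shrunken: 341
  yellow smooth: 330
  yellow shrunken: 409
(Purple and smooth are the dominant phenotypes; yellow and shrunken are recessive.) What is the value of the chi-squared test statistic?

27.895

A dihybrid testcross with independent assortment gives a 1:1:1:1 ratio.
Expected counts for N = 1537 under a 1:1:1:1 ratio (total parts = 4):
  purple smooth: 1537 × 1/4 = 384.25
  purple shrunken: 1537 × 1/4 = 384.25
  yellow smooth: 1537 × 1/4 = 384.25
  yellow shrunken: 1537 × 1/4 = 384.25
χ² = Σ (O − E)² / E
  purple smooth: (457 − 384.25)² / 384.25 = 13.7737
  purple shrunken: (341 − 384.25)² / 384.25 = 4.8681
  yellow smooth: (330 − 384.25)² / 384.25 = 7.6592
  yellow shrunken: (409 − 384.25)² / 384.25 = 1.5942
χ² = 13.7737 + 4.8681 + 7.6592 + 1.5942 = 27.8952 ≈ 27.895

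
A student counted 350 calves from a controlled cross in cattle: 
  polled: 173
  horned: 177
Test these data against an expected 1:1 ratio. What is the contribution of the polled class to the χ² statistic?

The 1:1 ratio has 2 parts, so with N = 350 the expected counts are:
  polled: 350 × 1/2 = 175
  horned: 350 × 1/2 = 175
Contribution of polled: (173 − 175)² / 175 = 0.0229

0.023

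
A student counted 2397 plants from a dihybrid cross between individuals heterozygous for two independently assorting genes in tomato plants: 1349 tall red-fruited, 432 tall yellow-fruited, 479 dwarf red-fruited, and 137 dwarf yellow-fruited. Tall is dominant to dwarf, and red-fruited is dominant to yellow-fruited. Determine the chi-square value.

3.717

A dihybrid F₂ with independent assortment and complete dominance at both loci gives a 9:3:3:1 phenotypic ratio.
Expected counts for N = 2397 under a 9:3:3:1 ratio (total parts = 16):
  tall red-fruited: 2397 × 9/16 = 1348.3125
  tall yellow-fruited: 2397 × 3/16 = 449.4375
  dwarf red-fruited: 2397 × 3/16 = 449.4375
  dwarf yellow-fruited: 2397 × 1/16 = 149.8125
χ² = Σ (O − E)² / E
  tall red-fruited: (1349 − 1348.3125)² / 1348.3125 = 0.0004
  tall yellow-fruited: (432 − 449.4375)² / 449.4375 = 0.6765
  dwarf red-fruited: (479 − 449.4375)² / 449.4375 = 1.9445
  dwarf yellow-fruited: (137 − 149.8125)² / 149.8125 = 1.0958
χ² = 0.0004 + 0.6765 + 1.9445 + 1.0958 = 3.7172 ≈ 3.717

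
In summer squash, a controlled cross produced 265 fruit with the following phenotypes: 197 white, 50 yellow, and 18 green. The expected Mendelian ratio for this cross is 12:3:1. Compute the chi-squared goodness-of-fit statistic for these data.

Expected counts for N = 265 under a 12:3:1 ratio (total parts = 16):
  white: 265 × 12/16 = 198.75
  yellow: 265 × 3/16 = 49.6875
  green: 265 × 1/16 = 16.5625
χ² = Σ (O − E)² / E
  white: (197 − 198.75)² / 198.75 = 0.0154
  yellow: (50 − 49.6875)² / 49.6875 = 0.0020
  green: (18 − 16.5625)² / 16.5625 = 0.1248
χ² = 0.0154 + 0.0020 + 0.1248 = 0.1422 ≈ 0.142

0.142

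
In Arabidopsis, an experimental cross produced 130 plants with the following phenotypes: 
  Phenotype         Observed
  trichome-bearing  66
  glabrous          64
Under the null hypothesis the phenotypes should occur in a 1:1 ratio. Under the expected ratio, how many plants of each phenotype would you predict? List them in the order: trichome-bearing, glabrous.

Expected counts for N = 130 under a 1:1 ratio (total parts = 2):
  trichome-bearing: 130 × 1/2 = 65
  glabrous: 130 × 1/2 = 65

65, 65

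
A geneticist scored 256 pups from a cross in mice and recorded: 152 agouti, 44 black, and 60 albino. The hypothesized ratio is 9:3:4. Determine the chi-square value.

Under the 9:3:4 hypothesis (Σ ratio = 16, N = 256):
  agouti: 256 × 9/16 = 144
  black: 256 × 3/16 = 48
  albino: 256 × 4/16 = 64
χ² = Σ (O − E)² / E
  agouti: (152 − 144)² / 144 = 0.4444
  black: (44 − 48)² / 48 = 0.3333
  albino: (60 − 64)² / 64 = 0.2500
χ² = 0.4444 + 0.3333 + 0.2500 = 1.0277 ≈ 1.028

1.028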